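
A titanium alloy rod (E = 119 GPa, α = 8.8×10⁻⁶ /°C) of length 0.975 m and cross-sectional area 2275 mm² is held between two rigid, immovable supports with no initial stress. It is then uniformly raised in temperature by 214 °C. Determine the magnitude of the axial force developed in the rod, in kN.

With zero net strain, σ = E·αΔT = 119 GPa × 8.8×10⁻⁶ × 214 = 224.1 MPa.
P = AEαΔT = 2275 × 119×10³ × 8.8×10⁻⁶ × 214 = 509.8 kN (compressive).

P ≈ 510 kN (compressive)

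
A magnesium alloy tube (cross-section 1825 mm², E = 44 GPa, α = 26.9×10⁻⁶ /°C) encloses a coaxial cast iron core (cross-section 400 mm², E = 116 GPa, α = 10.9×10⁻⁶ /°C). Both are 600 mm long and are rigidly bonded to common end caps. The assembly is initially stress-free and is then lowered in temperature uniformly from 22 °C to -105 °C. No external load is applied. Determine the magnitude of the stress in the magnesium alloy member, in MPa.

σ ≈ 32.7 MPa (tensile)

The magnesium alloy has the larger α, so on cooling it would change length more than the cast iron if both were free. The rigid plates force a common final length, so the magnesium alloy is put into tension and the cast iron into compression, with equal and opposite forces P (no external load).
Compatibility of the two members (thermal + elastic change equal): (α₁ − α₂)ΔT = P·[1/(A₁E₁) + 1/(A₂E₂)].
|α₁ − α₂|·ΔT = 16×10⁻⁶ × 127 = 0.002032.
1/(A₁E₁) + 1/(A₂E₂) = 1/(1825×44×10³) + 1/(400×116×10³) = 3.401×10⁻⁸ N⁻¹.
So P = 0.002032 / 3.401×10⁻⁸ = 59.76 kN.
σ_{magnesium alloy} = P/A₁ = 59760/1825 = 32.74 MPa, tensile.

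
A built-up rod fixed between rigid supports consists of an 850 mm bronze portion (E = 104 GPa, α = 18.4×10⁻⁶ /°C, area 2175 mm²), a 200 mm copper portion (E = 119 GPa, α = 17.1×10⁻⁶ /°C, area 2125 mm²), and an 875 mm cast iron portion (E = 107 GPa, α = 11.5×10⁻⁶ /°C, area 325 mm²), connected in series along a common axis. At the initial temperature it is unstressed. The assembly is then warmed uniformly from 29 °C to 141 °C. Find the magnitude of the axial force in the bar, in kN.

With the walls removed the bar would change length by δ_free = Σ αᵢΔT Lᵢ = 18.4×10⁻⁶×112×850 + 17.1×10⁻⁶×112×200 + 11.5×10⁻⁶×112×875 = 3.262 mm.
The walls prevent any net length change, so an axial force P (same in every segment) develops. Compatibility: P · Σ Lᵢ/(AᵢEᵢ) = δ_free.
Σ Lᵢ/(AᵢEᵢ) = 850/(2175×104×10³) + 200/(2125×119×10³) + 875/(325×107×10³) = 2.971×10⁻⁵ mm/N.
P = 3.262 / 2.971×10⁻⁵ = 109800 N = 109.8 kN, compressive.

P ≈ 110 kN (compressive)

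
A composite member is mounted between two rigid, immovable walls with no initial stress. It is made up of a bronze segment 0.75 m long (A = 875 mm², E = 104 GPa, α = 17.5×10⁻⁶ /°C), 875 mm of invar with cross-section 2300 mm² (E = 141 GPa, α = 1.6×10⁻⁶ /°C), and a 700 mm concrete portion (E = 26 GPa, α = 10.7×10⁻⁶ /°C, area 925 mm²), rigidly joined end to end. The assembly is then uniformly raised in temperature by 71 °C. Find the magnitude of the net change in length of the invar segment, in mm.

|ΔL| ≈ 0.00591 mm

With the walls removed the bar would change length by δ_free = Σ αᵢΔT Lᵢ = 17.5×10⁻⁶×71×750 + 1.6×10⁻⁶×71×875 + 10.7×10⁻⁶×71×700 = 1.563 mm.
Since the ends are fixed, an axial force P builds up, equal in every segment, with P · Σ Lᵢ/(AᵢEᵢ) = δ_free.
Σ Lᵢ/(AᵢEᵢ) = 750/(875×104×10³) + 875/(2300×141×10³) + 700/(925×26×10³) = 4.005×10⁻⁵ mm/N.
Hence P = δ_free / Σ(L/AE) = 1.563/4.005×10⁻⁵ = 39.03 kN (compressive).
For the invar segment, free thermal change = 1.6×10⁻⁶×71×875 = 0.0994 mm and elastic change from P = 39030×875/(2300×141×10³) = 0.1053 mm; these oppose, so the net change is 0.00591 mm (segment shortens).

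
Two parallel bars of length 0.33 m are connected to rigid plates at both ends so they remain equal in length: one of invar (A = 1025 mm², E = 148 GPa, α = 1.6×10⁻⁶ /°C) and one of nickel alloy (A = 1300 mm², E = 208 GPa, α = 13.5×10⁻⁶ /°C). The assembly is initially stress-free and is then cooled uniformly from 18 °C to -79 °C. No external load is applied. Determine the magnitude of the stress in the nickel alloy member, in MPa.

σ ≈ 86.3 MPa (tensile)

The nickel alloy has the larger α, so on cooling it would change length more than the invar if both were free. The rigid plates force a common final length, so the nickel alloy is put into tension and the invar into compression, with equal and opposite forces P (no external load).
Setting the final lengths equal and cancelling L: (α₁ − α₂)ΔT = P/(A₁E₁) + P/(A₂E₂).
|α₁ − α₂|·ΔT = 11.9×10⁻⁶ × 97 = 0.001154.
1/(A₁E₁) + 1/(A₂E₂) = 1/(1025×148×10³) + 1/(1300×208×10³) = 1.029×10⁻⁸ N⁻¹.
So P = 0.001154 / 1.029×10⁻⁸ = 112.2 kN.
σ_{nickel alloy} = P/A₂ = 112200/1300 = 86.29 MPa, tensile.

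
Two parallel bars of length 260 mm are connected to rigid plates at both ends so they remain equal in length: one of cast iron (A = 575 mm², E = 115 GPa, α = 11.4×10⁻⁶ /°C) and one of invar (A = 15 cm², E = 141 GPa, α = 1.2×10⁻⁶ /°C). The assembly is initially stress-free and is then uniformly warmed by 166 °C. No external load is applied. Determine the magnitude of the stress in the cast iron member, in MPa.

σ ≈ 148 MPa (compressive)

The cast iron has the larger α, so on heating it would change length more than the invar if both were free. The rigid plates force a common final length, so the cast iron is put into compression and the invar into tension, with equal and opposite forces P (no external load).
Setting the final lengths equal and cancelling L: (α₁ − α₂)ΔT = P/(A₁E₁) + P/(A₂E₂).
|α₁ − α₂|·ΔT = 10.2×10⁻⁶ × 166 = 0.001693.
1/(A₁E₁) + 1/(A₂E₂) = 1/(575×115×10³) + 1/(1500×141×10³) = 1.985×10⁻⁸ N⁻¹.
P = 0.001693 / 1.985×10⁻⁸ = 85300 N = 85.3 kN.
σ_{cast iron} = P/A₁ = 85300/575 = 148.3 MPa, compressive.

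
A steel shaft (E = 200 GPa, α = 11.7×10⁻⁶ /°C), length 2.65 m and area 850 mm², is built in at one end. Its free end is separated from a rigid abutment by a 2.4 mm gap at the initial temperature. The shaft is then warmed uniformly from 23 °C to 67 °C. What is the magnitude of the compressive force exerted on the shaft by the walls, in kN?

P ≈ 0 kN

If the wall were absent the shaft would grow by αΔT L = 11.7×10⁻⁶ × 44 × 2650 = 1.364 mm.
This is smaller than the 2.4 mm clearance, so the shaft expands freely without reaching the stop — the stress is zero.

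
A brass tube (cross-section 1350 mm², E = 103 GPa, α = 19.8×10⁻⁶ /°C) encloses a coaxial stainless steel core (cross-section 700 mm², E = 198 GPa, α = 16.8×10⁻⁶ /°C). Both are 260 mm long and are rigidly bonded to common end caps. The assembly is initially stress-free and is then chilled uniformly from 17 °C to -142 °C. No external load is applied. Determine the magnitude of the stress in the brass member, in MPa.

The brass has the larger α, so on cooling it would change length more than the stainless steel if both were free. The rigid plates force a common final length, so the brass is put into tension and the stainless steel into compression, with equal and opposite forces P (no external load).
Compatibility of the two members (thermal + elastic change equal): (α₁ − α₂)ΔT = P·[1/(A₁E₁) + 1/(A₂E₂)].
|α₁ − α₂|·ΔT = 3×10⁻⁶ × 159 = 0.000477.
1/(A₁E₁) + 1/(A₂E₂) = 1/(1350×103×10³) + 1/(700×198×10³) = 1.441×10⁻⁸ N⁻¹.
So P = 0.000477 / 1.441×10⁻⁸ = 33.11 kN.
σ_{brass} = P/A₁ = 33110/1350 = 24.53 MPa, tensile.

σ ≈ 24.5 MPa (tensile)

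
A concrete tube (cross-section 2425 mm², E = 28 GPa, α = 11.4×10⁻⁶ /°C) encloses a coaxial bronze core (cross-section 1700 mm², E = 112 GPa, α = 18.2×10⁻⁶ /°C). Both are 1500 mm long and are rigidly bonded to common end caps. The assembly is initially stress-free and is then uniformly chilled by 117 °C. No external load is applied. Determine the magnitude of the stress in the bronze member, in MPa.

σ ≈ 23.4 MPa (tensile)

The bronze has the larger α, so on cooling it would change length more than the concrete if both were free. The rigid plates force a common final length, so the bronze is put into tension and the concrete into compression, with equal and opposite forces P (no external load).
Compatibility of the two members (thermal + elastic change equal): (α₁ − α₂)ΔT = P·[1/(A₁E₁) + 1/(A₂E₂)].
|α₁ − α₂|·ΔT = 6.8×10⁻⁶ × 117 = 0.0007956.
1/(A₁E₁) + 1/(A₂E₂) = 1/(2425×28×10³) + 1/(1700×112×10³) = 1.998×10⁻⁸ N⁻¹.
So P = 0.0007956 / 1.998×10⁻⁸ = 39.82 kN.
σ_{bronze} = P/A₂ = 39820/1700 = 23.42 MPa, tensile.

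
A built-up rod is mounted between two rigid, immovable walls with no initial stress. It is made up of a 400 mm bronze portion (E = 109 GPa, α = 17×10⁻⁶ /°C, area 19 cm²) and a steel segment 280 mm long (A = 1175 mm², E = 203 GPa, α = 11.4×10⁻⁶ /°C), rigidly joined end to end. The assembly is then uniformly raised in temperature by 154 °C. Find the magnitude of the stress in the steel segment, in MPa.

If the supports were absent, the total length change would be Σ αᵢΔT Lᵢ = 17×10⁻⁶×154×400 + 11.4×10⁻⁶×154×280 = 1.539 mm.
Since the ends are fixed, an axial force P builds up, equal in every segment, with P · Σ Lᵢ/(AᵢEᵢ) = δ_free.
Σ Lᵢ/(AᵢEᵢ) = 400/(1900×109×10³) + 280/(1175×203×10³) = 3.105×10⁻⁶ mm/N.
Hence P = δ_free / Σ(L/AE) = 1.539/3.105×10⁻⁶ = 495.5 kN (compressive).
σ_{steel} = P / A = 495500 / 1175 = 421.7 MPa.

σ ≈ 422 MPa (compressive)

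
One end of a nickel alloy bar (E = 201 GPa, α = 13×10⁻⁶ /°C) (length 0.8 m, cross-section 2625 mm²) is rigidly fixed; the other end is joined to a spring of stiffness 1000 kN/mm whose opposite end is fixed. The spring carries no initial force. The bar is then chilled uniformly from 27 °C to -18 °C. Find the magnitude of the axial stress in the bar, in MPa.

σ ≈ 70.9 MPa (tensile)

Free thermal contraction: δ_free = αΔT L = 13×10⁻⁶ × 45 × 800 = 0.468 mm.
With a force P in the spring, the elastic change of the bar is PL/(AE) and that of the spring is P/k; compatibility requires their sum to equal δ_free.
P [ L/(AE) + 1/k ] = δ_free → P [ 800/(2625×201×10³) + 1/(1000×10³) ] = 0.468.
P = 0.468 / 2.516×10⁻⁶ = 186000 N.
σ = P/A = 186000/2625 = 70.85 MPa.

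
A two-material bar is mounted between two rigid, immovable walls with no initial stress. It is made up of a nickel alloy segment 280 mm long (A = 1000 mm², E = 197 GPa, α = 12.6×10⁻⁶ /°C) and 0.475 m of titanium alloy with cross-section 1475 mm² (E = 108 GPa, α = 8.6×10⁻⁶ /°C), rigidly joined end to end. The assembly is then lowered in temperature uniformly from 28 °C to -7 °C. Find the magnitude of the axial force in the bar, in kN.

Free thermal contraction of the whole bar: Σ αᵢΔT Lᵢ = 12.6×10⁻⁶×35×280 + 8.6×10⁻⁶×35×475 = 0.2665 mm.
The rigid supports impose zero overall length change; the single axial force P common to all segments must satisfy P Σ Lᵢ/(AᵢEᵢ) = δ_free.
The series flexibility is Σ Lᵢ/(AᵢEᵢ) = 280/(1000×197×10³) + 475/(1475×108×10³) = 4.403×10⁻⁶ mm/N.
P = 0.2665 / 4.403×10⁻⁶ = 60520 N = 60.52 kN, tensile.

P ≈ 60.5 kN (tensile)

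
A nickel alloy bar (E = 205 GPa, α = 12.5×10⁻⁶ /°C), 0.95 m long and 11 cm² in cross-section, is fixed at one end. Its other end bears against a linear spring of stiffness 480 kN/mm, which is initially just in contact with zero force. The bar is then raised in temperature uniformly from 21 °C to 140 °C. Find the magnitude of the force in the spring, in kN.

If the spring were absent the bar would lengthen by αΔT L = 12.5×10⁻⁶ × 119 × 950 = 1.413 mm.
With a force P in the spring, the elastic change of the bar is PL/(AE) and that of the spring is P/k; compatibility requires their sum to equal δ_free.
So P = δ_free / [L/(AE) + 1/k] = 1.413 / [ 950/(1100×205×10³) + 1/(480×10³) ].
P = 1.413 / 6.296×10⁻⁶ = 224400 N.

P ≈ 224 kN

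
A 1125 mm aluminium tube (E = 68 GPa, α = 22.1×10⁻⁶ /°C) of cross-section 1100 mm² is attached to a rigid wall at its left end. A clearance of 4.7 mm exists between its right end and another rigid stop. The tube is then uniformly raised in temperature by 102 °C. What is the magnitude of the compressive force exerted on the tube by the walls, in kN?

P ≈ 0 kN

Unrestrained expansion: δ_free = αΔT L = 22.1×10⁻⁶ × 102 × 1125 = 2.536 mm.
Since δ_free = 2.54 mm is less than the 4.7 mm gap, the tube never touches the wall. No axial force develops.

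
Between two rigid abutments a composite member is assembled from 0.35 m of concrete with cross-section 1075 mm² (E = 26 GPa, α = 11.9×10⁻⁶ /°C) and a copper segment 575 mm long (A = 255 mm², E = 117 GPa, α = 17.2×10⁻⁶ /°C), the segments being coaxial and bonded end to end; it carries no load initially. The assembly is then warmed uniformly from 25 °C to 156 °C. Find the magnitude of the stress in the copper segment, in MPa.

σ ≈ 227 MPa (compressive)

Free thermal expansion of the whole bar: Σ αᵢΔT Lᵢ = 11.9×10⁻⁶×131×350 + 17.2×10⁻⁶×131×575 = 1.841 mm.
The rigid supports impose zero overall length change; the single axial force P common to all segments must satisfy P Σ Lᵢ/(AᵢEᵢ) = δ_free.
Σ Lᵢ/(AᵢEᵢ) = 350/(1075×26×10³) + 575/(255×117×10³) = 3.18×10⁻⁵ mm/N.
P = 1.841 / 3.18×10⁻⁵ = 57910 N = 57.91 kN, compressive.
σ_{copper} = P / A = 57910 / 255 = 227.1 MPa.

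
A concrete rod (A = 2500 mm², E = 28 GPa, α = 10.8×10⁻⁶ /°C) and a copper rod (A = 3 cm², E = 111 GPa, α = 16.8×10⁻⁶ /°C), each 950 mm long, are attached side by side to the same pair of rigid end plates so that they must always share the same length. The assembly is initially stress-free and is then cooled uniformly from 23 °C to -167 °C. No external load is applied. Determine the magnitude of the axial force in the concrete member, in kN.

P ≈ 25.7 kN (compressive in the concrete)

The copper has the larger α, so on cooling it would change length more than the concrete if both were free. The rigid plates force a common final length, so the copper is put into tension and the concrete into compression, with equal and opposite forces P (no external load).
Compatibility of the two members (thermal + elastic change equal): (α₁ − α₂)ΔT = P·[1/(A₁E₁) + 1/(A₂E₂)].
|α₁ − α₂|·ΔT = 6×10⁻⁶ × 190 = 0.00114.
1/(A₁E₁) + 1/(A₂E₂) = 1/(2500×28×10³) + 1/(300×111×10³) = 4.432×10⁻⁸ N⁻¹.
So P = 0.00114 / 4.432×10⁻⁸ = 25.72 kN.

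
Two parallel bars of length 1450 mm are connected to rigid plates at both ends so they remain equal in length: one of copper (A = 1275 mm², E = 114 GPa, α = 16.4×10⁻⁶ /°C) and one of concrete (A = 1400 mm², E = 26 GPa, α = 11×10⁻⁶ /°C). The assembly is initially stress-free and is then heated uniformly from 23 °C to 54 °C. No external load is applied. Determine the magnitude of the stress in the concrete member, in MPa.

σ ≈ 3.48 MPa (tensile)

Both members must finish at the same length. With the larger α, the copper tends to over-expand; the plates restrain it, putting the copper in compression and the concrete in tension. With no external load the two internal forces are equal and opposite, magnitude P.
Compatibility of the two members (thermal + elastic change equal): (α₁ − α₂)ΔT = P·[1/(A₁E₁) + 1/(A₂E₂)].
|α₁ − α₂|·ΔT = 5.4×10⁻⁶ × 31 = 0.0001674.
1/(A₁E₁) + 1/(A₂E₂) = 1/(1275×114×10³) + 1/(1400×26×10³) = 3.435×10⁻⁸ N⁻¹.
So P = 0.0001674 / 3.435×10⁻⁸ = 4.873 kN.
σ_{concrete} = P/A₂ = 4873/1400 = 3.481 MPa, tensile.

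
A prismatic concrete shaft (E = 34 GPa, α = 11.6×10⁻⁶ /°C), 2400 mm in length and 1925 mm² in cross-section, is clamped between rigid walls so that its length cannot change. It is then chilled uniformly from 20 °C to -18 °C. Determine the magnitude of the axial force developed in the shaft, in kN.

P ≈ 28.9 kN (tensile)

With zero net strain, σ = E·αΔT = 34 GPa × 11.6×10⁻⁶ × 38 = 14.99 MPa.
Then P = σA = 14.99 × 1925 mm² = 28.85 kN, tensile.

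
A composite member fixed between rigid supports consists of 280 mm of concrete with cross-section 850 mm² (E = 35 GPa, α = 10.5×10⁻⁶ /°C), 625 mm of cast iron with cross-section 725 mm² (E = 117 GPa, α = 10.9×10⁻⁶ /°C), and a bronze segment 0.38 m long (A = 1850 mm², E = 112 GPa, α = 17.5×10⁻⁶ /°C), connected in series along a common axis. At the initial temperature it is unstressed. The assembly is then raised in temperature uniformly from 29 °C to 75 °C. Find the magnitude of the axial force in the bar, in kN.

If the supports were absent, the total length change would be Σ αᵢΔT Lᵢ = 10.5×10⁻⁶×46×280 + 10.9×10⁻⁶×46×625 + 17.5×10⁻⁶×46×380 = 0.7545 mm.
The walls prevent any net length change, so an axial force P (same in every segment) develops. Compatibility: P · Σ Lᵢ/(AᵢEᵢ) = δ_free.
The series flexibility is Σ Lᵢ/(AᵢEᵢ) = 280/(850×35×10³) + 625/(725×117×10³) + 380/(1850×112×10³) = 1.861×10⁻⁵ mm/N.
Hence P = δ_free / Σ(L/AE) = 0.7545/1.861×10⁻⁵ = 40.54 kN (compressive).

P ≈ 40.5 kN (compressive)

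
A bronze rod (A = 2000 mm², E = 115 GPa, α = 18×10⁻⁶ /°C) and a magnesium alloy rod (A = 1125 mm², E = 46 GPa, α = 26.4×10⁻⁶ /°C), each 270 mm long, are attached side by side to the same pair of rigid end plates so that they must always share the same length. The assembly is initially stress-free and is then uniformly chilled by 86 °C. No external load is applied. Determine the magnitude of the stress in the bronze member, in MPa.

Both members must finish at the same length. With the larger α, the magnesium alloy tends to over-contract; the plates restrain it, putting the magnesium alloy in tension and the bronze in compression. With no external load the two internal forces are equal and opposite, magnitude P.
Setting the final lengths equal and cancelling L: (α₁ − α₂)ΔT = P/(A₁E₁) + P/(A₂E₂).
|α₁ − α₂|·ΔT = 8.4×10⁻⁶ × 86 = 0.0007224.
1/(A₁E₁) + 1/(A₂E₂) = 1/(2000×115×10³) + 1/(1125×46×10³) = 2.367×10⁻⁸ N⁻¹.
P = 0.0007224 / 2.367×10⁻⁸ = 30520 N = 30.52 kN.
σ_{bronze} = P/A₁ = 30520/2000 = 15.26 MPa, compressive.

σ ≈ 15.3 MPa (compressive)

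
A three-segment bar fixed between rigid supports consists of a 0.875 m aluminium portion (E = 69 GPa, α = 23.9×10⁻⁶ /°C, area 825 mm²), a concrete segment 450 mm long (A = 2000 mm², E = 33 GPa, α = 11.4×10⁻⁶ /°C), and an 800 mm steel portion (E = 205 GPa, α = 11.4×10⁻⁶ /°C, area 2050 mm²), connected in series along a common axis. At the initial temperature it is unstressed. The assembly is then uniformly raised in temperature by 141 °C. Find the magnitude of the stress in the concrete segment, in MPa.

σ ≈ 103 MPa (compressive)

Free thermal expansion of the whole bar: Σ αᵢΔT Lᵢ = 23.9×10⁻⁶×141×875 + 11.4×10⁻⁶×141×450 + 11.4×10⁻⁶×141×800 = 4.958 mm.
The walls prevent any net length change, so an axial force P (same in every segment) develops. Compatibility: P · Σ Lᵢ/(AᵢEᵢ) = δ_free.
The series flexibility is Σ Lᵢ/(AᵢEᵢ) = 875/(825×69×10³) + 450/(2000×33×10³) + 800/(2050×205×10³) = 2.409×10⁻⁵ mm/N.
So P = 4.958 / 2.409×10⁻⁵ = 205.8 kN, compressive.
σ_{concrete} = P / A = 205800 / 2000 = 102.9 MPa.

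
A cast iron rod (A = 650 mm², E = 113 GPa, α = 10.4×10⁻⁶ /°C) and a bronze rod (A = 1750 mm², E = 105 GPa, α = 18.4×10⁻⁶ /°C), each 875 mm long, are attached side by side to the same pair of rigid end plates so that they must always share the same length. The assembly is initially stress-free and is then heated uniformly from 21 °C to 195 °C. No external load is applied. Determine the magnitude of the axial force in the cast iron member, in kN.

P ≈ 73 kN (tensile in the cast iron)

Equilibrium of a rigid end plate with no external load gives equal and opposite internal forces ±P in the two members. Since α_{bronze} > α_{cast iron}, heating drives the bronze into compression and the cast iron into tension.
Compatibility of the two members (thermal + elastic change equal): (α₁ − α₂)ΔT = P·[1/(A₁E₁) + 1/(A₂E₂)].
|α₁ − α₂|·ΔT = 8×10⁻⁶ × 174 = 0.001392.
1/(A₁E₁) + 1/(A₂E₂) = 1/(650×113×10³) + 1/(1750×105×10³) = 1.906×10⁻⁸ N⁻¹.
P = 0.001392 / 1.906×10⁻⁸ = 73040 N = 73.04 kN.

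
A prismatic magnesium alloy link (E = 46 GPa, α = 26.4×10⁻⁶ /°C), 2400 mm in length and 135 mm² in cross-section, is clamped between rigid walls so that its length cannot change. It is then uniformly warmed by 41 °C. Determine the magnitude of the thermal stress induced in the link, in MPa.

With length fixed, the mechanical strain must cancel the thermal strain αΔT = 26.4×10⁻⁶ × 41 = 1082.4×10⁻⁶.
Hence σ = E·αΔT = 46×10³ × 1082.4×10⁻⁶ = 49.79 MPa, compressive.

σ ≈ 49.8 MPa (compressive)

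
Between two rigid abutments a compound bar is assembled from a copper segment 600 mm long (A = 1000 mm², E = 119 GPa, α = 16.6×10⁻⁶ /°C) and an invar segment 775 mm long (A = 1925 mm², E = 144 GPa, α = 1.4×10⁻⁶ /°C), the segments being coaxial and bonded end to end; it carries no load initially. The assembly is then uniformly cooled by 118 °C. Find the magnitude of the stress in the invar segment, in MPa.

With the walls removed the bar would change length by δ_free = Σ αᵢΔT Lᵢ = 16.6×10⁻⁶×118×600 + 1.4×10⁻⁶×118×775 = 1.303 mm.
The walls prevent any net length change, so an axial force P (same in every segment) develops. Compatibility: P · Σ Lᵢ/(AᵢEᵢ) = δ_free.
Σ Lᵢ/(AᵢEᵢ) = 600/(1000×119×10³) + 775/(1925×144×10³) = 7.838×10⁻⁶ mm/N.
So P = 1.303 / 7.838×10⁻⁶ = 166.3 kN, tensile.
σ_{invar} = P / A = 166300 / 1925 = 86.38 MPa.

σ ≈ 86.4 MPa (tensile)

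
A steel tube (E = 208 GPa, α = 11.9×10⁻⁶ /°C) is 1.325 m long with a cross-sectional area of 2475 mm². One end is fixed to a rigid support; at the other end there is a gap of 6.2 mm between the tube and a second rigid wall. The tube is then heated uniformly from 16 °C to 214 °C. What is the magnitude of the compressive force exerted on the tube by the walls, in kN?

Unrestrained expansion: δ_free = αΔT L = 11.9×10⁻⁶ × 198 × 1325 = 3.122 mm.
This is smaller than the 6.2 mm clearance, so the tube expands freely without reaching the stop — the stress is zero.

P ≈ 0 kN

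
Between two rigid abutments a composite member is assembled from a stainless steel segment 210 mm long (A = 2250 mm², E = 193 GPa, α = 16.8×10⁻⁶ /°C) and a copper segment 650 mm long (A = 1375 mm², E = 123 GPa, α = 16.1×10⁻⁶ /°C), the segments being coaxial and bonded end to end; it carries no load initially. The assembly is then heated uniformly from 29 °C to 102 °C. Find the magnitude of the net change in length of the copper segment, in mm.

If the supports were absent, the total length change would be Σ αᵢΔT Lᵢ = 16.8×10⁻⁶×73×210 + 16.1×10⁻⁶×73×650 = 1.021 mm.
The walls prevent any net length change, so an axial force P (same in every segment) develops. Compatibility: P · Σ Lᵢ/(AᵢEᵢ) = δ_free.
The series flexibility is Σ Lᵢ/(AᵢEᵢ) = 210/(2250×193×10³) + 650/(1375×123×10³) = 4.327×10⁻⁶ mm/N.
P = 1.021 / 4.327×10⁻⁶ = 236100 N = 236.1 kN, compressive.
For the copper segment, free thermal change = 16.1×10⁻⁶×73×650 = 0.7639 mm and elastic change from P = 236100×650/(1375×123×10³) = 0.9073 mm; these oppose, so the net change is 0.143 mm (segment shortens).

|ΔL| ≈ 0.143 mm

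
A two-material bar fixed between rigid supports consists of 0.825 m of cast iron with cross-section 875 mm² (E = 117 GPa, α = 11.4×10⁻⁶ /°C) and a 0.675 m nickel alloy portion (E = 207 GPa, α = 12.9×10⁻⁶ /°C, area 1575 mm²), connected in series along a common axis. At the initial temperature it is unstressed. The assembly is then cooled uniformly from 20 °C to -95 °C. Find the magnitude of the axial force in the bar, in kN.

Free thermal contraction of the whole bar: Σ αᵢΔT Lᵢ = 11.4×10⁻⁶×115×825 + 12.9×10⁻⁶×115×675 = 2.083 mm.
Since the ends are fixed, an axial force P builds up, equal in every segment, with P · Σ Lᵢ/(AᵢEᵢ) = δ_free.
Σ Lᵢ/(AᵢEᵢ) = 825/(875×117×10³) + 675/(1575×207×10³) = 1.013×10⁻⁵ mm/N.
Hence P = δ_free / Σ(L/AE) = 2.083/1.013×10⁻⁵ = 205.6 kN (tensile).

P ≈ 206 kN (tensile)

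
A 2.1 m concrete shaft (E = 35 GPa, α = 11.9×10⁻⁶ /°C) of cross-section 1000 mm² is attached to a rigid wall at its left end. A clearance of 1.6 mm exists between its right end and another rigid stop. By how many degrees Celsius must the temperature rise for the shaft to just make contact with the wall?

The gap closes when αΔT L = 1.6 mm, since the shaft is still unstressed at that instant.
So ΔT = g/(αL) = 1.6/(11.9×10⁻⁶ × 2100) = 64.03 °C.

ΔT ≈ 64 °C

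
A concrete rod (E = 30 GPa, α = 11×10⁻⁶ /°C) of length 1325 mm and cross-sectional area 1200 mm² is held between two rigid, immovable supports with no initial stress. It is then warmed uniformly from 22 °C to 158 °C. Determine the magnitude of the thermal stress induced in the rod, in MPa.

σ ≈ 44.9 MPa (compressive)

With length fixed, the mechanical strain must cancel the thermal strain αΔT = 11×10⁻⁶ × 136 = 1496×10⁻⁶.
Hence σ = E·αΔT = 30×10³ × 1496×10⁻⁶ = 44.88 MPa, compressive.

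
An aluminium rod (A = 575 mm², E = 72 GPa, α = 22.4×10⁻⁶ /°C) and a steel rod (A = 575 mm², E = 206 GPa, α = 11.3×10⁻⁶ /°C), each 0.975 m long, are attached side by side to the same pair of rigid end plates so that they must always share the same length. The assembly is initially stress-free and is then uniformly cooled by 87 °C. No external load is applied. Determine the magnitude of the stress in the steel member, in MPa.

σ ≈ 51.5 MPa (compressive)

The aluminium has the larger α, so on cooling it would change length more than the steel if both were free. The rigid plates force a common final length, so the aluminium is put into tension and the steel into compression, with equal and opposite forces P (no external load).
Compatibility of the two members (thermal + elastic change equal): (α₁ − α₂)ΔT = P·[1/(A₁E₁) + 1/(A₂E₂)].
|α₁ − α₂|·ΔT = 11.1×10⁻⁶ × 87 = 0.0009657.
1/(A₁E₁) + 1/(A₂E₂) = 1/(575×72×10³) + 1/(575×206×10³) = 3.26×10⁻⁸ N⁻¹.
So P = 0.0009657 / 3.26×10⁻⁸ = 29.63 kN.
σ_{steel} = P/A₂ = 29630/575 = 51.52 MPa, compressive.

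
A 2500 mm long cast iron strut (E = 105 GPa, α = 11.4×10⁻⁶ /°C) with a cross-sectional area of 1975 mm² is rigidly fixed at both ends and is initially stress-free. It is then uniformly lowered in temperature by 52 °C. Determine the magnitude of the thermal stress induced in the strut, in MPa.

With length fixed, the mechanical strain must cancel the thermal strain αΔT = 11.4×10⁻⁶ × 52 = 592.8×10⁻⁶.
The stress required to suppress this strain is σ = Eε = 105×10³ × 592.8×10⁻⁶ = 62.24 MPa, tensile since the strut is trying to contract.

σ ≈ 62.2 MPa (tensile)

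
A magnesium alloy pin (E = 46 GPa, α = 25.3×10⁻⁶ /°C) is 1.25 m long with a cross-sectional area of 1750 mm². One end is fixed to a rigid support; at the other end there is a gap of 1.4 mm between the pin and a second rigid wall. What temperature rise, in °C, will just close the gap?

ΔT ≈ 44.3 °C

Contact occurs when the free expansion equals the gap: αΔT L = 1.4 mm.
ΔT = 1.4 / (25.3×10⁻⁶ × 1250) = 44.27 °C.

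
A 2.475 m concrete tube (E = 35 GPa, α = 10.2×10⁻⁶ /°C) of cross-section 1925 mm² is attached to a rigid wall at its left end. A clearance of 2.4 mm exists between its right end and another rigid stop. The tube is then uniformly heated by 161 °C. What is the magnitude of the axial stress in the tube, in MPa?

σ ≈ 23.5 MPa (compressive)

If the wall were absent the tube would grow by αΔT L = 10.2×10⁻⁶ × 161 × 2475 = 4.064 mm.
After closing the 2.4 mm clearance, 4.064 − 2.4 = 1.664 mm of expansion remains to be suppressed by the wall.
So σ = E(δ_free − g)/L = 35×10³ × 1.664/2475 = 23.54 MPa.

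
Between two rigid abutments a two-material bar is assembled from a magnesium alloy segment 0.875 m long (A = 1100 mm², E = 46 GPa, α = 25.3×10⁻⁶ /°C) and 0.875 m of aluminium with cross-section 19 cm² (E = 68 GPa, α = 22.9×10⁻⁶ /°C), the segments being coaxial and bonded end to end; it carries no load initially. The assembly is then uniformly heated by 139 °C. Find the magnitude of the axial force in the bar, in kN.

With the walls removed the bar would change length by δ_free = Σ αᵢΔT Lᵢ = 25.3×10⁻⁶×139×875 + 22.9×10⁻⁶×139×875 = 5.862 mm.
The rigid supports impose zero overall length change; the single axial force P common to all segments must satisfy P Σ Lᵢ/(AᵢEᵢ) = δ_free.
Σ Lᵢ/(AᵢEᵢ) = 875/(1100×46×10³) + 875/(1900×68×10³) = 2.406×10⁻⁵ mm/N.
So P = 5.862 / 2.406×10⁻⁵ = 243.6 kN, compressive.

P ≈ 244 kN (compressive)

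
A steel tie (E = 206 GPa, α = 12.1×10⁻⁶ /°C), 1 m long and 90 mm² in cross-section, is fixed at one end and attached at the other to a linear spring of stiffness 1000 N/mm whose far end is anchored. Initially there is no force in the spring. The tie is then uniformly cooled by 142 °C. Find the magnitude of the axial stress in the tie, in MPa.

σ ≈ 18.1 MPa (tensile)

The unrestrained thermal change is αΔT L = 12.1×10⁻⁶ × 142 × 1000 = 1.718 mm.
With a force P in the spring, the elastic change of the tie is PL/(AE) and that of the spring is P/k; compatibility requires their sum to equal δ_free.
So P = δ_free / [L/(AE) + 1/k] = 1.718 / [ 1000/(90×206×10³) + 1/(1000) ].
P = 1.718 / 0.001054 = 1630 N.
σ = P/A = 1630/90 = 18.11 MPa.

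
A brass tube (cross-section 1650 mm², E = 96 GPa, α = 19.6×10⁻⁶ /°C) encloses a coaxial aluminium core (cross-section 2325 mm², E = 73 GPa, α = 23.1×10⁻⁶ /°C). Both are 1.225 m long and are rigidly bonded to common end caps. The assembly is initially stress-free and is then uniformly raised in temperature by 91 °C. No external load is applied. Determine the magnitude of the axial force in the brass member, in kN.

Equilibrium of a rigid end plate with no external load gives equal and opposite internal forces ±P in the two members. Since α_{aluminium} > α_{brass}, heating drives the aluminium into compression and the brass into tension.
Setting the final lengths equal and cancelling L: (α₁ − α₂)ΔT = P/(A₁E₁) + P/(A₂E₂).
|α₁ − α₂|·ΔT = 3.5×10⁻⁶ × 91 = 0.0003185.
1/(A₁E₁) + 1/(A₂E₂) = 1/(1650×96×10³) + 1/(2325×73×10³) = 1.221×10⁻⁸ N⁻¹.
So P = 0.0003185 / 1.221×10⁻⁸ = 26.1 kN.

P ≈ 26.1 kN (tensile in the brass)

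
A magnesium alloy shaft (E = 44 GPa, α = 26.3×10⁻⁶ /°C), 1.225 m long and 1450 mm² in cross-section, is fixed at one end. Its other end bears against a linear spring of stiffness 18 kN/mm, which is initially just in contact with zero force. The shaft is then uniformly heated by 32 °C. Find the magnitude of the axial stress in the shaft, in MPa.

The unrestrained thermal change is αΔT L = 26.3×10⁻⁶ × 32 × 1225 = 1.031 mm.
Let P be the compressive force at the spring. The shaft shortens elastically by PL/(AE) and the spring compresses by P/k; together these equal δ_free.
So P = δ_free / [L/(AE) + 1/k] = 1.031 / [ 1225/(1450×44×10³) + 1/(18×10³) ].
P = 1.031 / 7.476×10⁻⁵ = 13790 N.
σ = P/A = 13790/1450 = 9.511 MPa.

σ ≈ 9.51 MPa (compressive)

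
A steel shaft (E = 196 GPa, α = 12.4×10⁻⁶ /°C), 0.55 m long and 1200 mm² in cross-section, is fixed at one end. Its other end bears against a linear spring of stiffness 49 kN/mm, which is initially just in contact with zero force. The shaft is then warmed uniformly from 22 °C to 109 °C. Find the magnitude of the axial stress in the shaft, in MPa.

σ ≈ 21.7 MPa (compressive)

If the spring were absent the shaft would lengthen by αΔT L = 12.4×10⁻⁶ × 87 × 550 = 0.5933 mm.
With a force P in the spring, the elastic change of the shaft is PL/(AE) and that of the spring is P/k; compatibility requires their sum to equal δ_free.
So P = δ_free / [L/(AE) + 1/k] = 0.5933 / [ 550/(1200×196×10³) + 1/(49×10³) ].
P = 0.5933 / 2.275×10⁻⁵ = 26080 N.
σ = P/A = 26080/1200 = 21.74 MPa.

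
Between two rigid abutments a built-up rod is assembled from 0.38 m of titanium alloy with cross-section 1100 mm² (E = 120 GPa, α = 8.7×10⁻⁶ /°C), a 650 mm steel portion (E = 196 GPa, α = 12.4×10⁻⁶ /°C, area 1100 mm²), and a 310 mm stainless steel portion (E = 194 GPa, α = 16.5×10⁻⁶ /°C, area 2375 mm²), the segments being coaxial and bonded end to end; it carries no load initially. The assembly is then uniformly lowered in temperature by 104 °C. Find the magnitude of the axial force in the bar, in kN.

With the walls removed the bar would change length by δ_free = Σ αᵢΔT Lᵢ = 8.7×10⁻⁶×104×380 + 12.4×10⁻⁶×104×650 + 16.5×10⁻⁶×104×310 = 1.714 mm.
The walls prevent any net length change, so an axial force P (same in every segment) develops. Compatibility: P · Σ Lᵢ/(AᵢEᵢ) = δ_free.
Σ Lᵢ/(AᵢEᵢ) = 380/(1100×120×10³) + 650/(1100×196×10³) + 310/(2375×194×10³) = 6.566×10⁻⁶ mm/N.
So P = 1.714 / 6.566×10⁻⁶ = 261 kN, tensile.

P ≈ 261 kN (tensile)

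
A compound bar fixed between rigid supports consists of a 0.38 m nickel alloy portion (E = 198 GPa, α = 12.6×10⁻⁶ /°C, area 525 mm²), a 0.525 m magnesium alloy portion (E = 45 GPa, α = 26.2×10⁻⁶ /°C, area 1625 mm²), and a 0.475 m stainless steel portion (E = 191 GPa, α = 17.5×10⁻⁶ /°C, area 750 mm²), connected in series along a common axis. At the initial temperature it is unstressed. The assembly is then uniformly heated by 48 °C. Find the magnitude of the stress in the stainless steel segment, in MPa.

σ ≈ 121 MPa (compressive)

Free thermal expansion of the whole bar: Σ αᵢΔT Lᵢ = 12.6×10⁻⁶×48×380 + 26.2×10⁻⁶×48×525 + 17.5×10⁻⁶×48×475 = 1.289 mm.
The walls prevent any net length change, so an axial force P (same in every segment) develops. Compatibility: P · Σ Lᵢ/(AᵢEᵢ) = δ_free.
The series flexibility is Σ Lᵢ/(AᵢEᵢ) = 380/(525×198×10³) + 525/(1625×45×10³) + 475/(750×191×10³) = 1.415×10⁻⁵ mm/N.
So P = 1.289 / 1.415×10⁻⁵ = 91.09 kN, compressive.
σ_{stainless steel} = P / A = 91090 / 750 = 121.5 MPa.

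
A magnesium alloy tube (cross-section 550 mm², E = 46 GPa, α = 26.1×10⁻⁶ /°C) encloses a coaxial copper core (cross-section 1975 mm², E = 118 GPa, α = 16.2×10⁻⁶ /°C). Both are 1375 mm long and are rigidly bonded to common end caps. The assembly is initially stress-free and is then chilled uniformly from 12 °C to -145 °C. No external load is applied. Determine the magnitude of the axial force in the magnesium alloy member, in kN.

P ≈ 35.5 kN (tensile in the magnesium alloy)

Both members must finish at the same length. With the larger α, the magnesium alloy tends to over-contract; the plates restrain it, putting the magnesium alloy in tension and the copper in compression. With no external load the two internal forces are equal and opposite, magnitude P.
Compatibility of the two members (thermal + elastic change equal): (α₁ − α₂)ΔT = P·[1/(A₁E₁) + 1/(A₂E₂)].
|α₁ − α₂|·ΔT = 9.9×10⁻⁶ × 157 = 0.001554.
1/(A₁E₁) + 1/(A₂E₂) = 1/(550×46×10³) + 1/(1975×118×10³) = 4.382×10⁻⁸ N⁻¹.
So P = 0.001554 / 4.382×10⁻⁸ = 35.47 kN.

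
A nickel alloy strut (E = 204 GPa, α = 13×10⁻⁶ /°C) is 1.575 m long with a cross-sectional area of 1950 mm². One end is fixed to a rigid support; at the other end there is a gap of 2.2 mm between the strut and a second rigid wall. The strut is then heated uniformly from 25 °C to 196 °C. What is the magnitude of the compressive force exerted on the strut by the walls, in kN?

P ≈ 329 kN

Free thermal elongation = αΔT L = 13×10⁻⁶ × 171 × 1575 = 3.501 mm.
This exceeds the 2.2 mm gap, so the wall pushes back. The portion of expansion that must be recovered elastically is δ_free − gap = 3.501 − 2.2 = 1.301 mm.
That suppressed elongation corresponds to σ = E·Δ/L = 204×10³ × 1.301/1575 = 168.5 MPa.
Force on the wall = σA = 168.5 × 1950 mm² = 328.7 kN.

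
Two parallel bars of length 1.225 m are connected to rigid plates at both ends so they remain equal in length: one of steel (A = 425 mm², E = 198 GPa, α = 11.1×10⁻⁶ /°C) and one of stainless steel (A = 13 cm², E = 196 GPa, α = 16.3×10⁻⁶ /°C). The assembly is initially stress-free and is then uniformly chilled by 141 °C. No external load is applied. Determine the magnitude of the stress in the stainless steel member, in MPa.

Both members must finish at the same length. With the larger α, the stainless steel tends to over-contract; the plates restrain it, putting the stainless steel in tension and the steel in compression. With no external load the two internal forces are equal and opposite, magnitude P.
Compatibility of the two members (thermal + elastic change equal): (α₁ − α₂)ΔT = P·[1/(A₁E₁) + 1/(A₂E₂)].
|α₁ − α₂|·ΔT = 5.2×10⁻⁶ × 141 = 0.0007332.
1/(A₁E₁) + 1/(A₂E₂) = 1/(425×198×10³) + 1/(1300×196×10³) = 1.581×10⁻⁸ N⁻¹.
So P = 0.0007332 / 1.581×10⁻⁸ = 46.38 kN.
σ_{stainless steel} = P/A₂ = 46380/1300 = 35.68 MPa, tensile.

σ ≈ 35.7 MPa (tensile)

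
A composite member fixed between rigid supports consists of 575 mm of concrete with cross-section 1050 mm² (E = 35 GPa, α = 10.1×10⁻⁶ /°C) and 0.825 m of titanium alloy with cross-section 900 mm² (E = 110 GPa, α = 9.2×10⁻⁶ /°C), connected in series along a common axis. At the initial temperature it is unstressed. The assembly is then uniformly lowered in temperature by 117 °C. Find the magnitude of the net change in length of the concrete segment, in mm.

Free thermal contraction of the whole bar: Σ αᵢΔT Lᵢ = 10.1×10⁻⁶×117×575 + 9.2×10⁻⁶×117×825 = 1.568 mm.
The walls prevent any net length change, so an axial force P (same in every segment) develops. Compatibility: P · Σ Lᵢ/(AᵢEᵢ) = δ_free.
The series flexibility is Σ Lᵢ/(AᵢEᵢ) = 575/(1050×35×10³) + 825/(900×110×10³) = 2.398×10⁻⁵ mm/N.
P = 1.568 / 2.398×10⁻⁵ = 65370 N = 65.37 kN, tensile.
For the concrete segment, free thermal change = 10.1×10⁻⁶×117×575 = 0.6795 mm and elastic change from P = 65370×575/(1050×35×10³) = 1.023 mm; these oppose, so the net change is 0.343 mm (segment lengthens).

|ΔL| ≈ 0.343 mm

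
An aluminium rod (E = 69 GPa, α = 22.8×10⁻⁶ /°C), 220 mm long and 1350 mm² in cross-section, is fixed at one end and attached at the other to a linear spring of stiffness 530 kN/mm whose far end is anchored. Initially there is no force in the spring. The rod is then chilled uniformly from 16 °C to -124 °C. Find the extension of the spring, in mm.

δ ≈ 0.312 mm

If the spring were absent the rod would shorten by αΔT L = 22.8×10⁻⁶ × 140 × 220 = 0.7022 mm.
Let P be the tensile force in the spring. The rod extends elastically by PL/(AE) and the spring stretches by P/k; together these equal δ_free.
So P = δ_free / [L/(AE) + 1/k] = 0.7022 / [ 220/(1350×69×10³) + 1/(530×10³) ].
P = 0.7022 / 4.249×10⁻⁶ = 165300 N.
Spring extension = P/k = 165300/(530×10³) = 0.3119 mm.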